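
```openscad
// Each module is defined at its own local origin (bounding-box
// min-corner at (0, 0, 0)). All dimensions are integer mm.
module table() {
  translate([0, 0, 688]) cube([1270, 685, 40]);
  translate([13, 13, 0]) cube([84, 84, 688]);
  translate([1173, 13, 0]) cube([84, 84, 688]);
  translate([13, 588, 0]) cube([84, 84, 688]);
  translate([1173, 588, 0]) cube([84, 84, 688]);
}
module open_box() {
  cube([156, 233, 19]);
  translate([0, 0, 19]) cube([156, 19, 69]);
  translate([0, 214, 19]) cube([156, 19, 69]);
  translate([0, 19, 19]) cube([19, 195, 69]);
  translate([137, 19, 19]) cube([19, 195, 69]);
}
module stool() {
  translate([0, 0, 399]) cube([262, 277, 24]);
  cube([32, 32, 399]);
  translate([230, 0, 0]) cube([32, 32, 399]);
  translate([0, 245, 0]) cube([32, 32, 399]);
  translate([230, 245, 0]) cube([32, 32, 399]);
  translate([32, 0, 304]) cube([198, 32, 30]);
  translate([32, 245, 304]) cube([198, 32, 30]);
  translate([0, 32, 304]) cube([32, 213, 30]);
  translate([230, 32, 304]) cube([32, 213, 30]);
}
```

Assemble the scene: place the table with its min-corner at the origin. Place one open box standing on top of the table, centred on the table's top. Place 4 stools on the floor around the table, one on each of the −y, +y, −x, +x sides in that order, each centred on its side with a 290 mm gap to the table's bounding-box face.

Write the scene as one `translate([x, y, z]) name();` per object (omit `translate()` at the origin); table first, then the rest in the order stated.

table();
translate([557, 226, 728]) open_box();
translate([504, -567, 0]) stool();
translate([504, 975, 0]) stool();
translate([-552, 204, 0]) stool();
translate([1560, 204, 0]) stool();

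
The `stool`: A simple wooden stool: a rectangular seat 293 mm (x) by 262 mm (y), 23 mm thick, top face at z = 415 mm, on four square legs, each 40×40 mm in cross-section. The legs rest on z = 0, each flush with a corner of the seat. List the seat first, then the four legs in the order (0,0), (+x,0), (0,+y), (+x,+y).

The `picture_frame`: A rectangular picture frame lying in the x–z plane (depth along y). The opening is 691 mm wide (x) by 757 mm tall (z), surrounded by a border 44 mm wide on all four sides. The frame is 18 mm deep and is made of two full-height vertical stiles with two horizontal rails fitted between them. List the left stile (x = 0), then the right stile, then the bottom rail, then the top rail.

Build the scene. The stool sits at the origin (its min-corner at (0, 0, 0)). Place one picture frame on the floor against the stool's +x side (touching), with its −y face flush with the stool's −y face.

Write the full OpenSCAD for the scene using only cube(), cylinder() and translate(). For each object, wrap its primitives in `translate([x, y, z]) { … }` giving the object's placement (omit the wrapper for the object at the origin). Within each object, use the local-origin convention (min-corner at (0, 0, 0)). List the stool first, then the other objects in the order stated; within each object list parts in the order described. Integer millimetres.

translate([0, 0, 392]) cube([293, 262, 23]);
cube([40, 40, 392]);
translate([253, 0, 0]) cube([40, 40, 392]);
translate([0, 222, 0]) cube([40, 40, 392]);
translate([253, 222, 0]) cube([40, 40, 392]);
translate([293, 0, 0]) {
  cube([44, 18, 845]);
  translate([735, 0, 0]) cube([44, 18, 845]);
  translate([44, 0, 0]) cube([691, 18, 44]);
  translate([44, 0, 801]) cube([691, 18, 44]);
}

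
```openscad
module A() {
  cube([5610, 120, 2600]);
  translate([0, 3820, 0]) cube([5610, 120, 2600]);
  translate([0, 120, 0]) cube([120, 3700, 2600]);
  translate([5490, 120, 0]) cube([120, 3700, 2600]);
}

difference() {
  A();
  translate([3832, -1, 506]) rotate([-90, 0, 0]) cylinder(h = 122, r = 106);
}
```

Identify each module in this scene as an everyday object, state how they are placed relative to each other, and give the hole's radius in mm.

The subtracted cylinder has r = 106 mm.

A is a house frame. The house frame has a circular hole through its front wall. The hole's radius is 106 mm.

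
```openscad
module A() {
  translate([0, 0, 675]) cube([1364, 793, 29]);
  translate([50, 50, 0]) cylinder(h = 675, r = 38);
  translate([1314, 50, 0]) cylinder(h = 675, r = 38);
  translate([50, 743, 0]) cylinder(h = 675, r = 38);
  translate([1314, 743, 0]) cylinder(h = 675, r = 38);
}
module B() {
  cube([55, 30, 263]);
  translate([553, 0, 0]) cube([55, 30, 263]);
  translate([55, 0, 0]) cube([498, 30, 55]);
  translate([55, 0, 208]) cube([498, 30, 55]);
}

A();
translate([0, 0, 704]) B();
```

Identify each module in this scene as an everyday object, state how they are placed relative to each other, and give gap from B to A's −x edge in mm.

The picture frame's min-x is at 0; the table's min-x is 0; gap = 0 mm.

A is a table. B is a picture frame. The picture frame is on top of the table. The gap from the picture frame to the table's −x edge is 0 mm.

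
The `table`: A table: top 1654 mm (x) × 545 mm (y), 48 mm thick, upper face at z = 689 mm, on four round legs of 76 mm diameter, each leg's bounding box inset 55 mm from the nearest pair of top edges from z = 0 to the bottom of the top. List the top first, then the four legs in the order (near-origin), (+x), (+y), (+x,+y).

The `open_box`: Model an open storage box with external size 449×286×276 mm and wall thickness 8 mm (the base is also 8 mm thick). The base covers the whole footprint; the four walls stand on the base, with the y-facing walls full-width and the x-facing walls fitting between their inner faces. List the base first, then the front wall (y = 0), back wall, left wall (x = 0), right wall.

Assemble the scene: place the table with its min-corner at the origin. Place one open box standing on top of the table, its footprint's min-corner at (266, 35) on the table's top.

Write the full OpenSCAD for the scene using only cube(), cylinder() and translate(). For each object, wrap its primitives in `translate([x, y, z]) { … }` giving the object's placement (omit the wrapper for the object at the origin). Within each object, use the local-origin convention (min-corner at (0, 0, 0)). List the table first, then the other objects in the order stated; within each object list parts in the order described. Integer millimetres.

translate([0, 0, 641]) cube([1654, 545, 48]);
translate([93, 93, 0]) cylinder(h = 641, r = 38);
translate([1561, 93, 0]) cylinder(h = 641, r = 38);
translate([93, 452, 0]) cylinder(h = 641, r = 38);
translate([1561, 452, 0]) cylinder(h = 641, r = 38);
translate([266, 35, 689]) {
  cube([449, 286, 8]);
  translate([0, 0, 8]) cube([449, 8, 268]);
  translate([0, 278, 8]) cube([449, 8, 268]);
  translate([0, 8, 8]) cube([8, 270, 268]);
  translate([441, 8, 8]) cube([8, 270, 268]);
}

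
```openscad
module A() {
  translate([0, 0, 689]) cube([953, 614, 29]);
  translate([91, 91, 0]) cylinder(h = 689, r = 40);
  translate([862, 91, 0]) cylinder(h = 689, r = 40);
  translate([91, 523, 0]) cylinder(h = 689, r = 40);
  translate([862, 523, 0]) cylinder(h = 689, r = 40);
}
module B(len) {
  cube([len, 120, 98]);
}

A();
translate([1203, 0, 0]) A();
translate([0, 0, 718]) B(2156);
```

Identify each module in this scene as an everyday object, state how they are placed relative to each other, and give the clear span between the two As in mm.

A is a table. B is a beam. A beam spans the tops of two tables. The clear span between the two tables is 250 mm.

Second table starts at x = 1203; first ends at x = 953; clear span = 1203 − 953 = 250 mm.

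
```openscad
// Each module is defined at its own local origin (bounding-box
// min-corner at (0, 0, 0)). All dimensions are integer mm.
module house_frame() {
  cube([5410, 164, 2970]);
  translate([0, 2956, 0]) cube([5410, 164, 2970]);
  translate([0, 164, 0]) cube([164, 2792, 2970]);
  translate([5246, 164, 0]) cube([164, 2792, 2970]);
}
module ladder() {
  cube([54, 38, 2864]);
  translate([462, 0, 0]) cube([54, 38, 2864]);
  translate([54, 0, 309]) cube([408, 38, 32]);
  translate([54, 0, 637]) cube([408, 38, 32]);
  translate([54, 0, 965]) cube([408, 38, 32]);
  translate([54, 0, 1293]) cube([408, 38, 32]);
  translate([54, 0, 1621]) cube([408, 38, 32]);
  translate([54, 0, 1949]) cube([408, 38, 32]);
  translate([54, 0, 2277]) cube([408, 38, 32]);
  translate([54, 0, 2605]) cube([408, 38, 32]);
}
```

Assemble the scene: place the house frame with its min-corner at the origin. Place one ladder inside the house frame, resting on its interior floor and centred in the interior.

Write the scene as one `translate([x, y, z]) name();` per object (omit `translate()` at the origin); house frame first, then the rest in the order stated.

house_frame();
translate([2447, 1541, 0]) ladder();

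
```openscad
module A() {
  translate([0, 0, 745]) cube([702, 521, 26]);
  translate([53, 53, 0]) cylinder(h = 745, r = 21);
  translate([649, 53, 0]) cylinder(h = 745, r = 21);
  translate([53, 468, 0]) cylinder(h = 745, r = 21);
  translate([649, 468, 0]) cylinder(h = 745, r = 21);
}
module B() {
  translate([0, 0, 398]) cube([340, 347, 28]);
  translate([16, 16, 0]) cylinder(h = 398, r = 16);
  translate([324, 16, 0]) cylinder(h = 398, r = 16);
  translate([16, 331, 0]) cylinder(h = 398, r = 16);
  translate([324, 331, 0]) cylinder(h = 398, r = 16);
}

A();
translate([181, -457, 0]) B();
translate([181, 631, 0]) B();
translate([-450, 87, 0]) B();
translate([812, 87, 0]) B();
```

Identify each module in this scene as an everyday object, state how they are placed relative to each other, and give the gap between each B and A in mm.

A is a table. B is a stool. Four stools sit around the table at the −y, +y, −x, +x sides. The gap between each stool and the table is 110 mm.

Each stool's nearest face is 110 mm from the table's bounding box.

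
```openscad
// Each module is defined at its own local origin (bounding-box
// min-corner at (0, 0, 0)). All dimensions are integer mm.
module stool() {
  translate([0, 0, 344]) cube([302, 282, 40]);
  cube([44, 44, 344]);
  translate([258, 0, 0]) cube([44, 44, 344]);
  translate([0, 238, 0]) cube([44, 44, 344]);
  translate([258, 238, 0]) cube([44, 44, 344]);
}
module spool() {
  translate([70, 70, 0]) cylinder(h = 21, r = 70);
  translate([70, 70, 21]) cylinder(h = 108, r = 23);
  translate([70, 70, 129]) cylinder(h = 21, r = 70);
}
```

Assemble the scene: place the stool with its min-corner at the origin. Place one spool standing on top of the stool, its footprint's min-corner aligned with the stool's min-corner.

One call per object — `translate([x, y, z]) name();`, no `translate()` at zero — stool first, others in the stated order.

stool();
translate([0, 0, 384]) spool();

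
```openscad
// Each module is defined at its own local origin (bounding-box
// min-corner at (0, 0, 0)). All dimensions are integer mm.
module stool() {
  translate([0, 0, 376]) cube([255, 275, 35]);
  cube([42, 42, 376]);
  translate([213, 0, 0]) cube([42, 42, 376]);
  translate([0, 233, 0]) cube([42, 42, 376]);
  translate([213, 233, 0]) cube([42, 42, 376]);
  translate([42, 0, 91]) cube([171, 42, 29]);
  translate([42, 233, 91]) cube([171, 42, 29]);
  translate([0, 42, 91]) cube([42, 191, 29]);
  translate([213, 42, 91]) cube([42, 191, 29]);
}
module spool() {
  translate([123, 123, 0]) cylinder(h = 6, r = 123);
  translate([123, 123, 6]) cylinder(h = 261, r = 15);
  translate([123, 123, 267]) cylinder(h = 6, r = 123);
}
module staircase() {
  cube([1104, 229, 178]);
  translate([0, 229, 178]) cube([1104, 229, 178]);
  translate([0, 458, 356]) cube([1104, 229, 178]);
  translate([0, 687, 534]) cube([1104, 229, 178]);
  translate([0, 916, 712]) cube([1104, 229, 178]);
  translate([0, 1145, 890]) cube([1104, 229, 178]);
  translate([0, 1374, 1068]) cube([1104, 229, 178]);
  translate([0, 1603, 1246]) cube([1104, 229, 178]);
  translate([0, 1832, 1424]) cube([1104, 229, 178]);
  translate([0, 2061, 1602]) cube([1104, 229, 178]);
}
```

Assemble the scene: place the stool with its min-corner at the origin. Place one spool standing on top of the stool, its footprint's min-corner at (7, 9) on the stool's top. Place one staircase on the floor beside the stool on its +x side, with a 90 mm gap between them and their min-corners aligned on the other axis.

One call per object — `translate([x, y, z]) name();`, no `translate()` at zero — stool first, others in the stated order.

stool();
translate([7, 9, 411]) spool();
translate([345, 0, 0]) staircase();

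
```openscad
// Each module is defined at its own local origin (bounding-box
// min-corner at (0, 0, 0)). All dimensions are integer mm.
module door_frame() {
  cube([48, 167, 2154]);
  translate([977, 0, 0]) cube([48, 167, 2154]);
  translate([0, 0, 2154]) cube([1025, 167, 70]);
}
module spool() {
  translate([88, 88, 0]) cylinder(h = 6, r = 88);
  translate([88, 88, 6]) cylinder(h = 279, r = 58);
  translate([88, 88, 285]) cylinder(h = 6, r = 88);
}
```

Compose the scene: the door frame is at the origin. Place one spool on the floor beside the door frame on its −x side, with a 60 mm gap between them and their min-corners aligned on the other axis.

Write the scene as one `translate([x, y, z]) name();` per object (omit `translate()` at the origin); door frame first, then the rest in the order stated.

door_frame();
translate([-236, 0, 0]) spool();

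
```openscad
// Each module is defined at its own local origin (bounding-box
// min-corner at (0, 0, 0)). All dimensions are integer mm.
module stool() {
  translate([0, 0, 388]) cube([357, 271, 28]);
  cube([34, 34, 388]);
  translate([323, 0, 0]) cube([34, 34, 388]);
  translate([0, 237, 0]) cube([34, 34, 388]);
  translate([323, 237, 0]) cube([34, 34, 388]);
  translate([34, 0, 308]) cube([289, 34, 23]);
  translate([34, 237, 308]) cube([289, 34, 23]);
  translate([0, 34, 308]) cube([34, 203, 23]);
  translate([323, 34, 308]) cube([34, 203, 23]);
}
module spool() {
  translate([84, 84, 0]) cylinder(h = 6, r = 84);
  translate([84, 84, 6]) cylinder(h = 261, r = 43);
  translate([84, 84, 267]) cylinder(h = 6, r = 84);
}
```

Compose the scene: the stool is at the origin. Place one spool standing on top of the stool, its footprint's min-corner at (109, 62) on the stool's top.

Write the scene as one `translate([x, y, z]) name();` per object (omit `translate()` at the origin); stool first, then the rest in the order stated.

stool();
translate([109, 62, 416]) spool();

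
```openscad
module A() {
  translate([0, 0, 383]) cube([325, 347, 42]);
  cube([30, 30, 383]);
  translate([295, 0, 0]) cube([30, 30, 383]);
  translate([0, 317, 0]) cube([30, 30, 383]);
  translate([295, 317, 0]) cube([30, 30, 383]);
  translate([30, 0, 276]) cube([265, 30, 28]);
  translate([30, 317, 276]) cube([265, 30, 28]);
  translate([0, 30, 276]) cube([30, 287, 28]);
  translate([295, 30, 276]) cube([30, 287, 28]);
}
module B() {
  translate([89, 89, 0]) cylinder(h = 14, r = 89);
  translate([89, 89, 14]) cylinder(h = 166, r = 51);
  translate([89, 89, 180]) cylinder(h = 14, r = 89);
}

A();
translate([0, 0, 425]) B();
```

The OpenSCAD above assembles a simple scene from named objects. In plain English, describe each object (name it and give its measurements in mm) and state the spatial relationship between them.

A is a four-legged stool. The seat is a 325×347×42 mm slab whose top surface is at z = 425 mm; four square legs, each 30×30 mm in cross-section, run from the floor (z = 0) to the underside of the seat, each flush with a corner of the seat. Four stretchers, 30 mm wide and 28 mm tall, connect adjacent legs with their undersides at z = 276 mm, each running between the inner faces of the legs it joins and aligned with the legs' outer faces on the other axis.

B is a spool: two coaxial disc flanges of radius 89 mm and thickness 14 mm, joined by a core cylinder of radius 51 mm and height 166 mm. The lower flange rests on z = 0 and the three cylinders share a vertical axis.

The spool is on top of the stool.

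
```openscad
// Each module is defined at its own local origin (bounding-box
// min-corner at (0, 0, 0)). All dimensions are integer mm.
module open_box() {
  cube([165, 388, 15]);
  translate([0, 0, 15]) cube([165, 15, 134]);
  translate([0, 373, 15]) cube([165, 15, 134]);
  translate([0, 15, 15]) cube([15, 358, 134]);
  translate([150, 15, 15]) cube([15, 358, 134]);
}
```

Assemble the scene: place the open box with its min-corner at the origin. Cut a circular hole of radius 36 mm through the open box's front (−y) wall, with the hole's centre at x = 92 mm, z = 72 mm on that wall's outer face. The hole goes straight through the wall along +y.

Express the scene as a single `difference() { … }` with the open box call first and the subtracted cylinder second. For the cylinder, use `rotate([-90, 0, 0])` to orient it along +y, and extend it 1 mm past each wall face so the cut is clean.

difference() {
  open_box();
  translate([92, -1, 72]) rotate([-90, 0, 0]) cylinder(h = 17, r = 36);
}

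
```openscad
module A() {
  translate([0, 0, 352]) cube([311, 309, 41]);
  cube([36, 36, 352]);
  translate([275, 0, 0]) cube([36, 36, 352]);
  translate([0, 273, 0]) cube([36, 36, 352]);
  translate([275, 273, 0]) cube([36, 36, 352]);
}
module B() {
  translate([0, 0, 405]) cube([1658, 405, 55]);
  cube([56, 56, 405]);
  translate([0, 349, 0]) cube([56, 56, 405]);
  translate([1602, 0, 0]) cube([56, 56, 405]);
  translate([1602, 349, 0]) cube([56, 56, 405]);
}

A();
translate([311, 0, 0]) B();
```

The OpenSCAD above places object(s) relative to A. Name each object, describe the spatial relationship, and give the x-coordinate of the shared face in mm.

A is a stool. B is a bench. The bench is against the stool's +x side, with their −y faces flush. The x-coordinate of the shared face is 311 mm.

The stool's +x face and the bench's −x face are both at x = 311 mm.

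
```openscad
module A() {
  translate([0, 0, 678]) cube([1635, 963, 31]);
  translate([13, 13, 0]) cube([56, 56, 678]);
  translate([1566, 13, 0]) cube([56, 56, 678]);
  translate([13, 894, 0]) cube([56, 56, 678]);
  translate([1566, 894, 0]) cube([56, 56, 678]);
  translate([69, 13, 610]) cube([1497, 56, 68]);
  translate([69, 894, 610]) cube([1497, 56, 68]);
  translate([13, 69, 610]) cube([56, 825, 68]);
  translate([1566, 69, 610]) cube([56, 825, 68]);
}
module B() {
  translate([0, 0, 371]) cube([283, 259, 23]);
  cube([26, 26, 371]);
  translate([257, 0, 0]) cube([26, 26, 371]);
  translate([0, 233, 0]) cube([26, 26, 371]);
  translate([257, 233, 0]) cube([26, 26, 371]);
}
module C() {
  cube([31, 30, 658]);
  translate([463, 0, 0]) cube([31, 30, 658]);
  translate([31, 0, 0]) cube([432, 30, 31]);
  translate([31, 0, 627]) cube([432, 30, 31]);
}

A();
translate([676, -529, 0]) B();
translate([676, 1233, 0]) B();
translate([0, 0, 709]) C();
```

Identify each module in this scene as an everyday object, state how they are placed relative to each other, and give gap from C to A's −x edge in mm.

The picture frame's min-x is at 0; the table's min-x is 0; gap = 0 mm.

A is a table. B is a stool. C is a picture frame. Two stools sit around the table at the −y, +y sides. The picture frame is on top of the table. The gap from the picture frame to the table's −x edge is 0 mm.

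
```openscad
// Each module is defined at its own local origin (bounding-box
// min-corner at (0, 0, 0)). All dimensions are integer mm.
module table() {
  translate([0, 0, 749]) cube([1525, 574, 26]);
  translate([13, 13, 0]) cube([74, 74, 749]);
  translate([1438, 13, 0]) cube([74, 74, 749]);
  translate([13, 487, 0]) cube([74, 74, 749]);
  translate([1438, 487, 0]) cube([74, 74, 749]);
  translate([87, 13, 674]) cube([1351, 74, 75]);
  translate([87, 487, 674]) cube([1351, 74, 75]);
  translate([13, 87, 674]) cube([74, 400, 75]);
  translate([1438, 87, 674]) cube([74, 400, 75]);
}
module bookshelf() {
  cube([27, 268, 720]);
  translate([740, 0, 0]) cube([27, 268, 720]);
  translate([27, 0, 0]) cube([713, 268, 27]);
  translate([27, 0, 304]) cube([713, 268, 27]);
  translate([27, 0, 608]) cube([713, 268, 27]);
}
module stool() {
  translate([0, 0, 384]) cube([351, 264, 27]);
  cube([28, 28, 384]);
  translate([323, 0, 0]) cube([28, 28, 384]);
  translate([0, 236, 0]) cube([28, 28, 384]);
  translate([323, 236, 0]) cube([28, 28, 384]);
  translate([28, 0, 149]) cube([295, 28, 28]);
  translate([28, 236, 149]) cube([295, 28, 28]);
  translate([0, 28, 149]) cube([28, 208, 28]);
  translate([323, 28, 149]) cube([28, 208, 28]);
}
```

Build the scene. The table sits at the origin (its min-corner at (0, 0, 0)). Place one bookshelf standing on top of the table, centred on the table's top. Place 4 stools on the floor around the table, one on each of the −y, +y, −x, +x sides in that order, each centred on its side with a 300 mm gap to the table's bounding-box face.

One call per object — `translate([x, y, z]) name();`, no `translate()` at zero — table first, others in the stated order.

table();
translate([379, 153, 775]) bookshelf();
translate([587, -564, 0]) stool();
translate([587, 874, 0]) stool();
translate([-651, 155, 0]) stool();
translate([1825, 155, 0]) stool();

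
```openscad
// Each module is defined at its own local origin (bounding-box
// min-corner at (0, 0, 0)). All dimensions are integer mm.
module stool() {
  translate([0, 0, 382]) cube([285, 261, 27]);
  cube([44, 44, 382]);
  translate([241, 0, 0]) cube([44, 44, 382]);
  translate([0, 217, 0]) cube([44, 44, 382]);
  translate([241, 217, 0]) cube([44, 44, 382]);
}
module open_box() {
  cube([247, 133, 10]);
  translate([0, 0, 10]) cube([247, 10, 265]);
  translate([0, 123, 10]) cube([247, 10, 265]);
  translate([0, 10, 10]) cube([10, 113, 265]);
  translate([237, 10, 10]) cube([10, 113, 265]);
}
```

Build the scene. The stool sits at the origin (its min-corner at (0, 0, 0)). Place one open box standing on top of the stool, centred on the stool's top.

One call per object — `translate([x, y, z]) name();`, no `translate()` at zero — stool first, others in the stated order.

stool();
translate([19, 64, 409]) open_box();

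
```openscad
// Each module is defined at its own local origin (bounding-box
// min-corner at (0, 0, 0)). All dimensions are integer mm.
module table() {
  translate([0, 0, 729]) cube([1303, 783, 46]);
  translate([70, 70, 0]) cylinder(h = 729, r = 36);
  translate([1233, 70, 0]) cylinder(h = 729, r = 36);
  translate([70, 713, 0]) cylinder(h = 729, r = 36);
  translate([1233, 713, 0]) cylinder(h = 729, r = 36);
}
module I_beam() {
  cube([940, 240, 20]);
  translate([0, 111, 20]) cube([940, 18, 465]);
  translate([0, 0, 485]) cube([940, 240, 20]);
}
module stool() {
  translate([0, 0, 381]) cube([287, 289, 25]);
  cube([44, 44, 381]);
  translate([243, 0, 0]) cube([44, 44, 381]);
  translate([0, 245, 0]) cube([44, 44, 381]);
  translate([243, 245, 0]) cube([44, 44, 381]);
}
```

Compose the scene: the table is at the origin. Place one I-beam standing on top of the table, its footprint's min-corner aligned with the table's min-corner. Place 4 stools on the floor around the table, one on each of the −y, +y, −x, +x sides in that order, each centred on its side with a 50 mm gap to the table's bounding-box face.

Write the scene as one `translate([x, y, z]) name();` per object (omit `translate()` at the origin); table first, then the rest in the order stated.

table();
translate([0, 0, 775]) I_beam();
translate([508, -339, 0]) stool();
translate([508, 833, 0]) stool();
translate([-337, 247, 0]) stool();
translate([1353, 247, 0]) stool();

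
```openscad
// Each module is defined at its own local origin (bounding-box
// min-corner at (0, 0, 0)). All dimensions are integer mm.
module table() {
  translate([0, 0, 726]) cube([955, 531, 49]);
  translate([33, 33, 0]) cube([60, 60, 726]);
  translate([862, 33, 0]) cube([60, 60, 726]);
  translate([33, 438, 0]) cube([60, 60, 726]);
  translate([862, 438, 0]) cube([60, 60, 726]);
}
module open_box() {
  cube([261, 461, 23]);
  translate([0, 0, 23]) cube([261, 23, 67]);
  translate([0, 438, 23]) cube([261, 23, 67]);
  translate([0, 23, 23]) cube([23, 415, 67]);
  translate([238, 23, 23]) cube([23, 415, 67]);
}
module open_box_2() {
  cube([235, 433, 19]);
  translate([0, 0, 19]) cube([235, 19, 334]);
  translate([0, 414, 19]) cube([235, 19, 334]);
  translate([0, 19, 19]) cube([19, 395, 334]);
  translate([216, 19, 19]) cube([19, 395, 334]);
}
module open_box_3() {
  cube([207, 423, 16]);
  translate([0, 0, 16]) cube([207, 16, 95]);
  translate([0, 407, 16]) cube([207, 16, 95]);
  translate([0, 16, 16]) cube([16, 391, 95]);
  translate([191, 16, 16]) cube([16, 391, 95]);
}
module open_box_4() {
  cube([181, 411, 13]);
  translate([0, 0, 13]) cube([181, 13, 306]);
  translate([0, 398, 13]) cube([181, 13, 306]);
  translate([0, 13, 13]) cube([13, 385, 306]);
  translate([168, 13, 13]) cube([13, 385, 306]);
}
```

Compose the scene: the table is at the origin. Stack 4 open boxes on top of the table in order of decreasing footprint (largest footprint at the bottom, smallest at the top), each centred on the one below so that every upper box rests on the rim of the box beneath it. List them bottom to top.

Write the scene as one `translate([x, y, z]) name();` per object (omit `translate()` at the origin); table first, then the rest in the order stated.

table();
translate([347, 35, 775]) open_box();
translate([360, 49, 865]) open_box_2();
translate([374, 54, 1218]) open_box_3();
translate([387, 60, 1329]) open_box_4();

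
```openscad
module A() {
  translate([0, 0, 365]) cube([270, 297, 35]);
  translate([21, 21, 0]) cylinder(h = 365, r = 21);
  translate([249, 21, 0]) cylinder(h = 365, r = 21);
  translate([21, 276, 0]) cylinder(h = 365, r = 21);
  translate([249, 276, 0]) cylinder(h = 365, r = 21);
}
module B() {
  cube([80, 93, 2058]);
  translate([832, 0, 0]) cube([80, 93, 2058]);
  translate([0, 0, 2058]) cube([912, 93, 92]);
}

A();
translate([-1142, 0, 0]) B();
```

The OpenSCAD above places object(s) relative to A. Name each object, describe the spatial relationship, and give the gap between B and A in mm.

The door frame's nearest face is 230 mm from the stool's −x face.

A is a stool. B is a door frame. The door frame is on the floor beside the stool on its −x side. The gap between the door frame and the stool is 230 mm.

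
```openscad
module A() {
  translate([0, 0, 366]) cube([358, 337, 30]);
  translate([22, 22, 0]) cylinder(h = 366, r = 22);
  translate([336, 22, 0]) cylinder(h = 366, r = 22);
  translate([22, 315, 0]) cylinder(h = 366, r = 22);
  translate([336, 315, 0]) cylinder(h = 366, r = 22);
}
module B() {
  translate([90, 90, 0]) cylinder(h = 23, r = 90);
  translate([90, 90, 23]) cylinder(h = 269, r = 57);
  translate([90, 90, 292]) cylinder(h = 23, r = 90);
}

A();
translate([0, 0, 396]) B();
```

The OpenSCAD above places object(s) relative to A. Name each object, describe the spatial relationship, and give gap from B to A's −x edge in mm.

A is a stool. B is a spool. The spool is on top of the stool. The gap from the spool to the stool's −x edge is 0 mm.

The spool's min-x is at 0; the stool's min-x is 0; gap = 0 mm.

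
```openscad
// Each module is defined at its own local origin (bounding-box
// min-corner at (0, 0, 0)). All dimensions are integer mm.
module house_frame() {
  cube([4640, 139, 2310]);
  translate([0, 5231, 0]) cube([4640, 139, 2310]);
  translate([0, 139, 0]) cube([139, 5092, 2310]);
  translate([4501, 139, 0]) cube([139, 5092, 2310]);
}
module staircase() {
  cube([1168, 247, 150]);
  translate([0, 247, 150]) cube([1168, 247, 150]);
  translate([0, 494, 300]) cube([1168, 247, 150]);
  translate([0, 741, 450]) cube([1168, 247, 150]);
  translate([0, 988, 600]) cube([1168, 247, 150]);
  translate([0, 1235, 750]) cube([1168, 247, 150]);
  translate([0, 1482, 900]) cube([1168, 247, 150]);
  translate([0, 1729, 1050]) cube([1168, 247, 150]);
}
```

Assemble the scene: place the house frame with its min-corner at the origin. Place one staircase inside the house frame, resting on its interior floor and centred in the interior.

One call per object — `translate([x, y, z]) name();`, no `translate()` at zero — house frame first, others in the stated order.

house_frame();
translate([1736, 1697, 0]) staircase();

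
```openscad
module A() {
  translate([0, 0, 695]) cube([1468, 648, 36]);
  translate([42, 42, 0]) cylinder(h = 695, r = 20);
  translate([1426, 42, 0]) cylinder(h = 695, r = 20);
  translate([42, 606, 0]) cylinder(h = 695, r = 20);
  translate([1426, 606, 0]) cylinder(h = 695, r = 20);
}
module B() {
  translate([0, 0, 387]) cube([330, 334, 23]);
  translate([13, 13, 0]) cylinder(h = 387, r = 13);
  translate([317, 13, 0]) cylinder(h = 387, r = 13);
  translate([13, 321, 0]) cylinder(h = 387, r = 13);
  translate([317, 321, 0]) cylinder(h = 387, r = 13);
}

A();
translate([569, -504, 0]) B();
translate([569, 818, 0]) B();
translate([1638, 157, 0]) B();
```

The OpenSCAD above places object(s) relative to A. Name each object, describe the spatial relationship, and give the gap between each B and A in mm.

A is a table. B is a stool. Three stools sit around the table at the −y, +y, +x sides. The gap between each stool and the table is 170 mm.

Each stool's nearest face is 170 mm from the table's bounding box.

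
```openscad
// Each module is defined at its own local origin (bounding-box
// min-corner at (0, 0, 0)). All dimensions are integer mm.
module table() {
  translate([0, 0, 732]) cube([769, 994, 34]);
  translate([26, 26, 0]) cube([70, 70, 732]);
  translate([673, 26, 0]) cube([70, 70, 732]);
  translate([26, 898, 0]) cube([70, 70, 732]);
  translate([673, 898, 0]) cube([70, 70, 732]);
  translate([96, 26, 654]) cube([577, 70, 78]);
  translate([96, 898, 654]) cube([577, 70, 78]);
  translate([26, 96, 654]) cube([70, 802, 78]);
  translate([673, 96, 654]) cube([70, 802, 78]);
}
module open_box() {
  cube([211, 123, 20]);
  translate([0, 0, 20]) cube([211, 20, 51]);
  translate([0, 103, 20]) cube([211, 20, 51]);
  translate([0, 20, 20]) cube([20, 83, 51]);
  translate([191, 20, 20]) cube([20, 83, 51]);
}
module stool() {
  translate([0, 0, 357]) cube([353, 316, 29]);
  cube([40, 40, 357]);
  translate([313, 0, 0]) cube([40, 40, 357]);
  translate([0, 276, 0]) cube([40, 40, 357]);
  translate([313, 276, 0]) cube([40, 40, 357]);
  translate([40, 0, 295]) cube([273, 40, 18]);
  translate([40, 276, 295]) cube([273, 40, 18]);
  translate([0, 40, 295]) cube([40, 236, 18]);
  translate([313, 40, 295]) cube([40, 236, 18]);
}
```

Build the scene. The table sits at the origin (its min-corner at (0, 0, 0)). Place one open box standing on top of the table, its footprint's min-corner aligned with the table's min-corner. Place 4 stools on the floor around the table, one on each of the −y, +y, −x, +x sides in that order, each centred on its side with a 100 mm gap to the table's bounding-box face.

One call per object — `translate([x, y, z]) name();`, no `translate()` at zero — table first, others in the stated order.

table();
translate([0, 0, 766]) open_box();
translate([208, -416, 0]) stool();
translate([208, 1094, 0]) stool();
translate([-453, 339, 0]) stool();
translate([869, 339, 0]) stool();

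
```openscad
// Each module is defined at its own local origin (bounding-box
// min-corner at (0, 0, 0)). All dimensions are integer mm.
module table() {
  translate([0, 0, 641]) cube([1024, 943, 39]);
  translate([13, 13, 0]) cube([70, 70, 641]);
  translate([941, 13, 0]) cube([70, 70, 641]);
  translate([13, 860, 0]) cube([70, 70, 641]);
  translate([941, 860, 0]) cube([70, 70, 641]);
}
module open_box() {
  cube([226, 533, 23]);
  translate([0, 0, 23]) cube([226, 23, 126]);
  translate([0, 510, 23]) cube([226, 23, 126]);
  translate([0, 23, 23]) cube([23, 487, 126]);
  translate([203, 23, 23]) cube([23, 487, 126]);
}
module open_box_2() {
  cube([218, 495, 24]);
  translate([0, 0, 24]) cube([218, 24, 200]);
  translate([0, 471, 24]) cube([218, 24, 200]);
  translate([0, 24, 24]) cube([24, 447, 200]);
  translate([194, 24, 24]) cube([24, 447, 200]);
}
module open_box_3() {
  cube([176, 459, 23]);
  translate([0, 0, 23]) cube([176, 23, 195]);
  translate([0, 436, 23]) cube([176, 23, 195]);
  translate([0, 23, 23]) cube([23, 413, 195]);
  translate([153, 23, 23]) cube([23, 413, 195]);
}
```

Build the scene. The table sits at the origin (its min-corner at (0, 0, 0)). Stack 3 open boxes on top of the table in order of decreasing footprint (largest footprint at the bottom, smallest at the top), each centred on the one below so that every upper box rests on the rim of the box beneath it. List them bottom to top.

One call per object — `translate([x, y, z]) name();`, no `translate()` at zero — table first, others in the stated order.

table();
translate([399, 205, 680]) open_box();
translate([403, 224, 829]) open_box_2();
translate([424, 242, 1053]) open_box_3();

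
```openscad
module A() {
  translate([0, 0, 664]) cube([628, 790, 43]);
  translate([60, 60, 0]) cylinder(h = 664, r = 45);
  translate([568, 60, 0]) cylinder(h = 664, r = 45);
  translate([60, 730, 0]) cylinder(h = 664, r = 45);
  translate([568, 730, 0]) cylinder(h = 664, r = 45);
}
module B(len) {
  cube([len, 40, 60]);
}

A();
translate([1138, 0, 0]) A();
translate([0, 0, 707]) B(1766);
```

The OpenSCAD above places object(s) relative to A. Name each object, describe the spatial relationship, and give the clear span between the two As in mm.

A is a table. B is a beam. A beam spans the tops of two tables. The clear span between the two tables is 510 mm.

Second table starts at x = 1138; first ends at x = 628; clear span = 1138 − 628 = 510 mm.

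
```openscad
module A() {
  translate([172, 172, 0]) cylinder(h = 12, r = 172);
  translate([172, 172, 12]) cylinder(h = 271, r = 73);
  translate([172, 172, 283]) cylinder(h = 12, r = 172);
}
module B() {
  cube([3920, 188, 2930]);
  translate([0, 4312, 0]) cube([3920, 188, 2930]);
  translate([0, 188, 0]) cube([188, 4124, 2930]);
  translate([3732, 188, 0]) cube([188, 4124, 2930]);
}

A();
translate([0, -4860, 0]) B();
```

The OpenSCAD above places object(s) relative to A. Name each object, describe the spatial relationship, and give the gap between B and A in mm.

A is a spool. B is a house frame. The house frame is on the floor beside the spool on its −y side. The gap between the house frame and the spool is 360 mm.

The house frame's nearest face is 360 mm from the spool's −y face.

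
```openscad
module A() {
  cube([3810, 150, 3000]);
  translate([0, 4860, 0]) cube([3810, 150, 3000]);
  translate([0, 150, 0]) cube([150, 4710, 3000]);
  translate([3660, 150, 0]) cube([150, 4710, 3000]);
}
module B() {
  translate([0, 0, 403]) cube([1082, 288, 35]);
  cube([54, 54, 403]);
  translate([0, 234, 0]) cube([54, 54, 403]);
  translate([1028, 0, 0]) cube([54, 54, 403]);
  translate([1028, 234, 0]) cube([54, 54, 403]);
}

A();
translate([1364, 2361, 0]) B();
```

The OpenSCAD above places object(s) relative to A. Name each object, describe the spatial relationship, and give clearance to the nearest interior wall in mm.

A is a house frame. B is a bench. The bench sits inside the house frame, centred. The clearance to the nearest interior wall is 1214 mm.

Clearances: x = 1214, y = 2211; minimum 1214 mm.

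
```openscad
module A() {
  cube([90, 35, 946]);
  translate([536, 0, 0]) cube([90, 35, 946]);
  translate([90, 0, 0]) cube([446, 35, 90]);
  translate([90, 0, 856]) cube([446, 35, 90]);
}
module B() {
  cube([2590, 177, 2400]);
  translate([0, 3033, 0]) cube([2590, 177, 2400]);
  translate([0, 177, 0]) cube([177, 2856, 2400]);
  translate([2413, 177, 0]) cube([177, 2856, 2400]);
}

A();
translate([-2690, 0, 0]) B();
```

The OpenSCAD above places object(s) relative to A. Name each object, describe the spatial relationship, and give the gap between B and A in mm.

A is a picture frame. B is a house frame. The house frame is on the floor beside the picture frame on its −x side. The gap between the house frame and the picture frame is 100 mm.

The house frame's nearest face is 100 mm from the picture frame's −x face.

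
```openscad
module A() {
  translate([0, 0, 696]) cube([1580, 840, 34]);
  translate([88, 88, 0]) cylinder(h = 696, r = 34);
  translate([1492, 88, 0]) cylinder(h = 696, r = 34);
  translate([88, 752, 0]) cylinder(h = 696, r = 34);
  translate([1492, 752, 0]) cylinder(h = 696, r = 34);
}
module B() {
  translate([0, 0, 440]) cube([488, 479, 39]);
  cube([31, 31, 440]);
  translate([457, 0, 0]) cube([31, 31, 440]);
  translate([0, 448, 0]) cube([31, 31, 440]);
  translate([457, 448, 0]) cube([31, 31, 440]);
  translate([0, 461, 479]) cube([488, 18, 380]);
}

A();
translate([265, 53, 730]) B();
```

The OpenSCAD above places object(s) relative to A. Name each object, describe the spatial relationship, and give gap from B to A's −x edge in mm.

The chair's min-x is at 265; the table's min-x is 0; gap = 265 mm.

A is a table. B is a chair. The chair is on top of the table. The gap from the chair to the table's −x edge is 265 mm.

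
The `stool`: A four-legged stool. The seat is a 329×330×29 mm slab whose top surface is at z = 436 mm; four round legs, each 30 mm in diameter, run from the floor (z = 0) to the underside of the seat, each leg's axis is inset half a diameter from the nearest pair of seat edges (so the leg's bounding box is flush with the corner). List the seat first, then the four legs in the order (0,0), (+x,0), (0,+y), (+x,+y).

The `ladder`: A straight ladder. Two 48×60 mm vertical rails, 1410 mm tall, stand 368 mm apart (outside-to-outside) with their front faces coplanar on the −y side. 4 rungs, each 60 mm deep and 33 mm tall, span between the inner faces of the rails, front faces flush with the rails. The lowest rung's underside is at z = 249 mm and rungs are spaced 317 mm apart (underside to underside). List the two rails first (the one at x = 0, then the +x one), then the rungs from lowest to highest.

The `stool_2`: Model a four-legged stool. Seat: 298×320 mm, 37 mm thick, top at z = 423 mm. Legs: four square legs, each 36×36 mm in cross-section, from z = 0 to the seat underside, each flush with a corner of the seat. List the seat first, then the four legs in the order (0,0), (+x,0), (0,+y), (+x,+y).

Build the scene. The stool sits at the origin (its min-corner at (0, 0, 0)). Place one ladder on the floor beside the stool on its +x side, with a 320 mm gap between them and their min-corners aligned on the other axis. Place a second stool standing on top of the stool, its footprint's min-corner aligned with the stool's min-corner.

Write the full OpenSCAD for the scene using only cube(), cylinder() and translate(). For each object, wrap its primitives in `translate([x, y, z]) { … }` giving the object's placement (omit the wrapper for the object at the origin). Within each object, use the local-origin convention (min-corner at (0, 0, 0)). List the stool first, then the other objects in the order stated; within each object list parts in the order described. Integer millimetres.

translate([0, 0, 407]) cube([329, 330, 29]);
translate([15, 15, 0]) cylinder(h = 407, r = 15);
translate([314, 15, 0]) cylinder(h = 407, r = 15);
translate([15, 315, 0]) cylinder(h = 407, r = 15);
translate([314, 315, 0]) cylinder(h = 407, r = 15);
translate([649, 0, 0]) {
  cube([48, 60, 1410]);
  translate([320, 0, 0]) cube([48, 60, 1410]);
  translate([48, 0, 249]) cube([272, 60, 33]);
  translate([48, 0, 566]) cube([272, 60, 33]);
  translate([48, 0, 883]) cube([272, 60, 33]);
  translate([48, 0, 1200]) cube([272, 60, 33]);
}
translate([0, 0, 436]) {
  translate([0, 0, 386]) cube([298, 320, 37]);
  cube([36, 36, 386]);
  translate([262, 0, 0]) cube([36, 36, 386]);
  translate([0, 284, 0]) cube([36, 36, 386]);
  translate([262, 284, 0]) cube([36, 36, 386]);
}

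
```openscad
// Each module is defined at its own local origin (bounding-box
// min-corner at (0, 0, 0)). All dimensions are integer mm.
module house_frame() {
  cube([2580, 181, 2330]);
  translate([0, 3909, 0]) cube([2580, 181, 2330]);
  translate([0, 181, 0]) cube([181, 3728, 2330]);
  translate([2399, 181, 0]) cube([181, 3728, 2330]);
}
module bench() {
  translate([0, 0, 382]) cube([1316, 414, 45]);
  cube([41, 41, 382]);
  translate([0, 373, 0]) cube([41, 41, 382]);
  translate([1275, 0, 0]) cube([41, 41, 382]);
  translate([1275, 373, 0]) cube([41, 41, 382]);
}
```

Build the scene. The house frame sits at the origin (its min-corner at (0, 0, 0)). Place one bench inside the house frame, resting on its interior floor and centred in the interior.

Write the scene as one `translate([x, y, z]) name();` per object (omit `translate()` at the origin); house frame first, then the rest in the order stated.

house_frame();
translate([632, 1838, 0]) bench();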